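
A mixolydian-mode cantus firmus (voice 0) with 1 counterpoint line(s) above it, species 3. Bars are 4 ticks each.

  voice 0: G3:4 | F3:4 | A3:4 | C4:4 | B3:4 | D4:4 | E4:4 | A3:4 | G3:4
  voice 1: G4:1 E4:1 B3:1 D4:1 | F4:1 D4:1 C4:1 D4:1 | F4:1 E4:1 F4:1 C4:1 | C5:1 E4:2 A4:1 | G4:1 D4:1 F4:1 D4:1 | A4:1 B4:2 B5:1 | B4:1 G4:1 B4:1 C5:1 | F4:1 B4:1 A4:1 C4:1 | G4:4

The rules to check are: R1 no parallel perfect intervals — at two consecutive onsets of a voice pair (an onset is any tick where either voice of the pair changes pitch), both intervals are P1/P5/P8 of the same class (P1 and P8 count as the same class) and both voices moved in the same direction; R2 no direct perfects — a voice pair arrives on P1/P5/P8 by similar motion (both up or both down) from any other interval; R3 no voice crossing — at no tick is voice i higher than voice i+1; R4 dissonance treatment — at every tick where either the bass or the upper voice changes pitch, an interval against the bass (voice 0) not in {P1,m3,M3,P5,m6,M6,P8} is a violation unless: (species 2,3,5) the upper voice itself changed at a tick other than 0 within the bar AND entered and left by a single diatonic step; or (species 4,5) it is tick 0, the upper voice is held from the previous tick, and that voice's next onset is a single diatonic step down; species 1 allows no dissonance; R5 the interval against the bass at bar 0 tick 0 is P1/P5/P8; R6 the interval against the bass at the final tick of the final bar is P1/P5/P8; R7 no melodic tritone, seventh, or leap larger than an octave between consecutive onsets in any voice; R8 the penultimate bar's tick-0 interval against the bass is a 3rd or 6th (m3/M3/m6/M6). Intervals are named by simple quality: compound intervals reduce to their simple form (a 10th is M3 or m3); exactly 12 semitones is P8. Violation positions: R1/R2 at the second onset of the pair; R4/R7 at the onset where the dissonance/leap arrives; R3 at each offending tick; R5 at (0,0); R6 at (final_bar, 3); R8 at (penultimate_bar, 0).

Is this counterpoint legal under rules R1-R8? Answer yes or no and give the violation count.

No (5 violations)

bar 0: v0=G3 v1=G4 (P8)
bar 1: v0=F3 v1=F4 (P8)
bar 2: v0=A3 v1=F4 (m6)
bar 3: v0=C4 v1=C5 (P8)
bar 4: v0=B3 v1=G4 (m6)
bar 5: v0=D4 v1=A4 (P5)
bar 6: v0=E4 v1=B4 (P5)
bar 7: v0=A3 v1=F4 (m6)
bar 8: v0=G3 v1=G4 (P8)
  R2 @ bar3.0: A3/C4 m3 -> C4/C5 P8 similar
  R4 @ bar4.2: B3/F4 TT untreated
  R2 @ bar5.0: B3/D4 m3 -> D4/A4 P5 similar
  R4 @ bar7.1: A3/B4 M2 untreated
  R7 @ bar7.1: F4->B4 leap 6st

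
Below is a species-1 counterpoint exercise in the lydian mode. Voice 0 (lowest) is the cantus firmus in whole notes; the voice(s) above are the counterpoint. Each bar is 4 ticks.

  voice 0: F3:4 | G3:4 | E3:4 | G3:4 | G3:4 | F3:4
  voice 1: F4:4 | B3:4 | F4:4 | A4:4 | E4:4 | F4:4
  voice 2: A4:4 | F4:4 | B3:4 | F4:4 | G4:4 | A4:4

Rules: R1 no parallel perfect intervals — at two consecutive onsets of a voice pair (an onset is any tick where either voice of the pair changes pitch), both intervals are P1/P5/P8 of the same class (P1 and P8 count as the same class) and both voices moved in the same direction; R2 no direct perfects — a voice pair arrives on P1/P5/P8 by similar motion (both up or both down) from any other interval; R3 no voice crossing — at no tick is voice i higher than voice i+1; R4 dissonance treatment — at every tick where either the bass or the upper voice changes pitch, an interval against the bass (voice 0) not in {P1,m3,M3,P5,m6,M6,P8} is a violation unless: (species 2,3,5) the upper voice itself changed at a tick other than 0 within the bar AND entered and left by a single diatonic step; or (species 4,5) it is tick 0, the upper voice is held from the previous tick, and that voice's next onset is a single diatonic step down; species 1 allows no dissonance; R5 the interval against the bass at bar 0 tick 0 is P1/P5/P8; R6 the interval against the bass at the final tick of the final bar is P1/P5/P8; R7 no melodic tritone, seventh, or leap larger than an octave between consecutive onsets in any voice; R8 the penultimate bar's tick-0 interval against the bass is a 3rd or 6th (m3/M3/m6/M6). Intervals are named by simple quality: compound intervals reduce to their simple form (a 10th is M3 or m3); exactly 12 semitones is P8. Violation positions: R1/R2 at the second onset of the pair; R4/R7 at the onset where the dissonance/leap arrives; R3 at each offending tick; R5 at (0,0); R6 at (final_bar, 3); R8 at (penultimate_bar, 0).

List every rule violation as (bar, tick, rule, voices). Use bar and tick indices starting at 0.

bar 0: v0=F3 v1=F4 v2=A4 downbeat M3
bar 1: v0=G3 v1=B3 v2=F4 downbeat m7
bar 2: v0=E3 v1=F4 v2=B3 downbeat P5
bar 3: v0=G3 v1=A4 v2=F4 downbeat m7
bar 4: v0=G3 v1=E4 v2=G4 downbeat P8
bar 5: v0=F3 v1=F4 v2=A4 downbeat M3
  -> R5 @ bar 0 tick 0 v(0, 2): opens on M3
  -> R4 @ bar 1 tick 0 v(0, 2): G3/F4 m7 untreated
  -> R7 @ bar 1 tick 0 v(1,): F4->B3 leap 6st
  -> R2 @ bar 2 tick 0 v(0, 2): G3/F4 m7 -> E3/B3 P5 similar
  -> R3 @ bar 2 tick 0 v(1, 2): F4 above B3
  -> R4 @ bar 2 tick 0 v(0, 1): E3/F4 m2 untreated
  -> R7 @ bar 2 tick 0 v(1,): B3->F4 leap 6st
  -> R7 @ bar 2 tick 0 v(2,): F4->B3 leap 6st
  -> R3 @ bar 2 tick 1 v(1, 2): F4 above B3
  -> R3 @ bar 2 tick 2 v(1, 2): F4 above B3
  -> R3 @ bar 2 tick 3 v(1, 2): F4 above B3
  -> R3 @ bar 3 tick 0 v(1, 2): A4 above F4
  -> R4 @ bar 3 tick 0 v(0, 1): G3/A4 M2 untreated
  -> R4 @ bar 3 tick 0 v(0, 2): G3/F4 m7 untreated
  -> R7 @ bar 3 tick 0 v(2,): B3->F4 leap 6st
  -> R3 @ bar 3 tick 1 v(1, 2): A4 above F4
  -> R3 @ bar 3 tick 2 v(1, 2): A4 above F4
  -> R3 @ bar 3 tick 3 v(1, 2): A4 above F4
  -> R8 @ bar 4 tick 0 v(0, 2): penult P8 not 3rd/6th
  -> R6 @ bar 5 tick 3 v(0, 2): closes on M3

(0, 0, R5, (0, 2))
(1, 0, R4, (0, 2))
(1, 0, R7, (1,))
(2, 0, R2, (0, 2))
(2, 0, R3, (1, 2))
(2, 0, R4, (0, 1))
(2, 0, R7, (1,))
(2, 0, R7, (2,))
(2, 1, R3, (1, 2))
(2, 2, R3, (1, 2))
(2, 3, R3, (1, 2))
(3, 0, R3, (1, 2))
(3, 0, R4, (0, 1))
(3, 0, R4, (0, 2))
(3, 0, R7, (2,))
(3, 1, R3, (1, 2))
(3, 2, R3, (1, 2))
(3, 3, R3, (1, 2))
(4, 0, R8, (0, 2))
(5, 3, R6, (0, 2))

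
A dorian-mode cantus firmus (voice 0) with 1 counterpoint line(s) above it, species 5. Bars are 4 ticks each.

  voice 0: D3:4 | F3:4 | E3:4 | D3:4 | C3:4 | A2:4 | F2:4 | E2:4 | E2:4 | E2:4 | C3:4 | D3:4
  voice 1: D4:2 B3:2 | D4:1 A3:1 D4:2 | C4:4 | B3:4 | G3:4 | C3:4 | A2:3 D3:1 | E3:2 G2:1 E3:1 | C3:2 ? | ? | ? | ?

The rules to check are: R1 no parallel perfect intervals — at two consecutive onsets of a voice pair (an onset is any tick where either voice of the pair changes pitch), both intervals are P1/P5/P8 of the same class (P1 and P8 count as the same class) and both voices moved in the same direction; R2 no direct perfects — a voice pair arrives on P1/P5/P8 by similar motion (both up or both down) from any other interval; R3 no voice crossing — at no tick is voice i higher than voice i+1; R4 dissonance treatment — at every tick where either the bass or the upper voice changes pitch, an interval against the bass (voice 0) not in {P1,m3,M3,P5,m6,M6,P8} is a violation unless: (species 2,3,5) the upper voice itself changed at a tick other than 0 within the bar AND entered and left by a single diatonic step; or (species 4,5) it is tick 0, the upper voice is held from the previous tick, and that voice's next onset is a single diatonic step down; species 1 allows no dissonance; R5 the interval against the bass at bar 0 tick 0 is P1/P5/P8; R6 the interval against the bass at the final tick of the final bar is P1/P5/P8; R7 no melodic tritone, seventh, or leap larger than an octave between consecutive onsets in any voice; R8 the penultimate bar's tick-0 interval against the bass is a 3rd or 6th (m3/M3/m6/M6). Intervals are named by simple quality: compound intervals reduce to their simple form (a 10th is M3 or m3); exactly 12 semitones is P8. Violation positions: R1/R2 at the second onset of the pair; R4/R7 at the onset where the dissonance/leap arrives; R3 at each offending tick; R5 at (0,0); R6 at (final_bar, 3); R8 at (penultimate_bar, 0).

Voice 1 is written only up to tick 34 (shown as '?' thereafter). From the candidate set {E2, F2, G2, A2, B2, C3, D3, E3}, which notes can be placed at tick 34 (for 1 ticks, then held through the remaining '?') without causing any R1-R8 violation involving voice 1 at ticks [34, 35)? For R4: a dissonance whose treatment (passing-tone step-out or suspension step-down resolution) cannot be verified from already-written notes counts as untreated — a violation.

{B2, C3, E2, E3, G2}

E2: legal
F2: violates R4
G2: legal
A2: violates R4
B2: legal
C3: legal
D3: violates R4
E3: legal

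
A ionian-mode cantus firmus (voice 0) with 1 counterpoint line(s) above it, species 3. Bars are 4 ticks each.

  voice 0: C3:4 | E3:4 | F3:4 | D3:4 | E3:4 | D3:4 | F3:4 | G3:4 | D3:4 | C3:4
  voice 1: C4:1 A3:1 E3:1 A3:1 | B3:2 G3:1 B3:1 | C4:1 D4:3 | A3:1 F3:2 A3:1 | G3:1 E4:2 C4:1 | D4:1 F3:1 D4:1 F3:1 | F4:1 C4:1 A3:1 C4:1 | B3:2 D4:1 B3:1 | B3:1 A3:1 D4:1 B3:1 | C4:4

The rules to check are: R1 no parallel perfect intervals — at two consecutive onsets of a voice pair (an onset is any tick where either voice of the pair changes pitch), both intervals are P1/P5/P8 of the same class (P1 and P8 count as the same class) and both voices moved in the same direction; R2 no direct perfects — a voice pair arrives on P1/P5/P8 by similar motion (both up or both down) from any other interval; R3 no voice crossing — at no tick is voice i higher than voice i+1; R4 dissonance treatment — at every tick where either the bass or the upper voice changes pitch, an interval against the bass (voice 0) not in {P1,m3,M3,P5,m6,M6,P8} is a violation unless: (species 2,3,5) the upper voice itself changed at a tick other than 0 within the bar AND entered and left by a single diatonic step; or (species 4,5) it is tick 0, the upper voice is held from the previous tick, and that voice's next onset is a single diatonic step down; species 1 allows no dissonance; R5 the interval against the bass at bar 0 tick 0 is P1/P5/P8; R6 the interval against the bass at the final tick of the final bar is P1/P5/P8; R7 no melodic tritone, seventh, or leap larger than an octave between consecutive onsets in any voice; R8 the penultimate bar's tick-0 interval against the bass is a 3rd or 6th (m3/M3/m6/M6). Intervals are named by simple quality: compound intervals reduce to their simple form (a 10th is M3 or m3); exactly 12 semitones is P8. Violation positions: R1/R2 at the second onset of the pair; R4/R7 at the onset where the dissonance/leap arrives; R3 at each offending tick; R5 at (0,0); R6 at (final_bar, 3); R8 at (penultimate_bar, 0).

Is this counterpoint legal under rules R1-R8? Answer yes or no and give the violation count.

No (4 violations)

bar 0: v0=C3 v1=C4 (P8)
bar 1: v0=E3 v1=B3 (P5)
bar 2: v0=F3 v1=C4 (P5)
bar 3: v0=D3 v1=A3 (P5)
bar 4: v0=E3 v1=G3 (m3)
bar 5: v0=D3 v1=D4 (P8)
bar 6: v0=F3 v1=F4 (P8)
bar 7: v0=G3 v1=B3 (M3)
bar 8: v0=D3 v1=B3 (M6)
bar 9: v0=C3 v1=C4 (P8)
  R2 @ bar1.0: C3/A3 M6 -> E3/B3 P5 similar
  R1 @ bar2.0: E3/B3 P5 -> F3/C4 P5 similar
  R2 @ bar3.0: F3/D4 M6 -> D3/A3 P5 similar
  R2 @ bar6.0: D3/F3 m3 -> F3/F4 P8 similar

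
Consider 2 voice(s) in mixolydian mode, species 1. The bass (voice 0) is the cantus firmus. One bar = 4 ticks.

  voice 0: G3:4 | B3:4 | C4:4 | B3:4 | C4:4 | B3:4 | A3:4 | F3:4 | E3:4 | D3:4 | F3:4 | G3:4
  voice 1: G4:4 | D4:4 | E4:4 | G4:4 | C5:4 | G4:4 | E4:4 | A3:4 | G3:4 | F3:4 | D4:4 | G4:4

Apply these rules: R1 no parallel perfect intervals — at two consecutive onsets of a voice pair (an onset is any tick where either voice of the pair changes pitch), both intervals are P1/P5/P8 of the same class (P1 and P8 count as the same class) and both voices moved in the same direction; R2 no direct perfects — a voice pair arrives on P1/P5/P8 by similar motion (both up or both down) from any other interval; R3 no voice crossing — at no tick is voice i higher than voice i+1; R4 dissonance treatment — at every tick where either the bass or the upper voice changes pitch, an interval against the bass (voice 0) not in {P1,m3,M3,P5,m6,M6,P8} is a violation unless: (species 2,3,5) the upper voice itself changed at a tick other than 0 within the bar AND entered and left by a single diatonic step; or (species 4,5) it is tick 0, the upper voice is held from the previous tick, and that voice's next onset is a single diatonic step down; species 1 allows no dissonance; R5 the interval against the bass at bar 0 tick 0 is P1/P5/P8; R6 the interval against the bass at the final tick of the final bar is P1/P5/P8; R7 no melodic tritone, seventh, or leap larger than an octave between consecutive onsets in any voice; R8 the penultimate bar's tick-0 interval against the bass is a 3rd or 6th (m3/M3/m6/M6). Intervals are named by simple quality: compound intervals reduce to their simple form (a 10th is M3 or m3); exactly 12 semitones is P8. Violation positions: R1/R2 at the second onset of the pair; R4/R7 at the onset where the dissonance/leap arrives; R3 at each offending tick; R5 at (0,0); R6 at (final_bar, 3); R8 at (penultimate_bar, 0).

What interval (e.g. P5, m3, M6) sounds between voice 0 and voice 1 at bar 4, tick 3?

voice 0=C4 voice 1=C5 -> P8

P8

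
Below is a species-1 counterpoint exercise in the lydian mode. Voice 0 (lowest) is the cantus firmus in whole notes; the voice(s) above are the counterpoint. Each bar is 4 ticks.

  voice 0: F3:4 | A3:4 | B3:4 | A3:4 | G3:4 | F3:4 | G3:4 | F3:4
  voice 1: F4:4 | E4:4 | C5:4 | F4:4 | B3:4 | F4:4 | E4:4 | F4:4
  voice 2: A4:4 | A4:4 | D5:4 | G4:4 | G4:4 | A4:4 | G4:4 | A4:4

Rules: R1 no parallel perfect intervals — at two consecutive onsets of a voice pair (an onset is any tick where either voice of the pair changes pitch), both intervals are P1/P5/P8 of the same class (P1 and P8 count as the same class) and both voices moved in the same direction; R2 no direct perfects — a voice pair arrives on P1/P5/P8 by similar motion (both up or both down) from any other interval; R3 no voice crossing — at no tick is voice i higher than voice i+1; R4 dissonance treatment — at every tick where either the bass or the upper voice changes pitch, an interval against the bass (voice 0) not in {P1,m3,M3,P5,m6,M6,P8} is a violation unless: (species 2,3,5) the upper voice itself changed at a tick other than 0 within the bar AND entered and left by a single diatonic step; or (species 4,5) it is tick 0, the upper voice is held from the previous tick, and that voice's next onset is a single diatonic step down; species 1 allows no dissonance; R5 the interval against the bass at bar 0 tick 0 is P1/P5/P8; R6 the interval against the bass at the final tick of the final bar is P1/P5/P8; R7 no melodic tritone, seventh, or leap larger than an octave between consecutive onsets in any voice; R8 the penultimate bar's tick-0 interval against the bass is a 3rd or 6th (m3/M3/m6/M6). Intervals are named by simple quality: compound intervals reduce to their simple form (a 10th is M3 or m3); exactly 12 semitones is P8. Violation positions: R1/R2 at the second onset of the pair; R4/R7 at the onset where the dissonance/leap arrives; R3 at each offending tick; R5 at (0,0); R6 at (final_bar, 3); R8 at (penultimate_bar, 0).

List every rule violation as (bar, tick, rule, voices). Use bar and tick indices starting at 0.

(0, 0, R5, (0, 2))
(2, 0, R4, (0, 1))
(3, 0, R4, (0, 2))
(4, 0, R7, (1,))
(5, 0, R7, (1,))
(6, 0, R8, (0, 2))
(7, 3, R6, (0, 2))

bar 0: v0=F3 v1=F4 v2=A4 downbeat M3
bar 1: v0=A3 v1=E4 v2=A4 downbeat P8
bar 2: v0=B3 v1=C5 v2=D5 downbeat m3
bar 3: v0=A3 v1=F4 v2=G4 downbeat m7
bar 4: v0=G3 v1=B3 v2=G4 downbeat P8
bar 5: v0=F3 v1=F4 v2=A4 downbeat M3
bar 6: v0=G3 v1=E4 v2=G4 downbeat P8
bar 7: v0=F3 v1=F4 v2=A4 downbeat M3
  -> R5 @ bar 0 tick 0 v(0, 2): opens on M3
  -> R4 @ bar 2 tick 0 v(0, 1): B3/C5 m2 untreated
  -> R4 @ bar 3 tick 0 v(0, 2): A3/G4 m7 untreated
  -> R7 @ bar 4 tick 0 v(1,): F4->B3 leap 6st
  -> R7 @ bar 5 tick 0 v(1,): B3->F4 leap 6st
  -> R8 @ bar 6 tick 0 v(0, 2): penult P8 not 3rd/6th
  -> R6 @ bar 7 tick 3 v(0, 2): closes on M3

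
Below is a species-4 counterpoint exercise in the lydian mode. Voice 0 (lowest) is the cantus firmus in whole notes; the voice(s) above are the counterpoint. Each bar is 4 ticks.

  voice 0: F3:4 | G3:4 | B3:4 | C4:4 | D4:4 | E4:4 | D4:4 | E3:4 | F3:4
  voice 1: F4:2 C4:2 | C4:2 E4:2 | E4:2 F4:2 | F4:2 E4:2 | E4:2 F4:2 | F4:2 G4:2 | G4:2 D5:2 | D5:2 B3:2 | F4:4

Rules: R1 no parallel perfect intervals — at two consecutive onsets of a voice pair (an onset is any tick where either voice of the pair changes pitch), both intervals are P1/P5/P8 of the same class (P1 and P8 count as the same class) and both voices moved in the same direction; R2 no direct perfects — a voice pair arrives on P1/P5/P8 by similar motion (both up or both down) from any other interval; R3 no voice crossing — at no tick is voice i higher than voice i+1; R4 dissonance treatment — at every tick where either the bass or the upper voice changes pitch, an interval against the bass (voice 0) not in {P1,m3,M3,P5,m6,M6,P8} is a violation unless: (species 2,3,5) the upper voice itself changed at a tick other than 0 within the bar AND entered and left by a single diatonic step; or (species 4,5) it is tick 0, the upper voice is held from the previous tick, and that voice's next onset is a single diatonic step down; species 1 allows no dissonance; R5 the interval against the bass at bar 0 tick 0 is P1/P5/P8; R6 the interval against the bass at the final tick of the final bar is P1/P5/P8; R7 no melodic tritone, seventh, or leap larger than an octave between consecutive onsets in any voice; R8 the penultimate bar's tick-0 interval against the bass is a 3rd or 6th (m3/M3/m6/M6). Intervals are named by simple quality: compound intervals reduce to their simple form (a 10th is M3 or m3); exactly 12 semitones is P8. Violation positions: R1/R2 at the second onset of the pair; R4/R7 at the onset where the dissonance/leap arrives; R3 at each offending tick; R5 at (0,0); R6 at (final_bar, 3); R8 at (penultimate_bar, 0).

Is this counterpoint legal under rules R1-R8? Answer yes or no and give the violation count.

bar 0: v0=F3 v1=F4 (P8)
bar 1: v0=G3 v1=C4 (P4)
bar 2: v0=B3 v1=E4 (P4)
bar 3: v0=C4 v1=F4 (P4)
bar 4: v0=D4 v1=E4 (M2)
bar 5: v0=E4 v1=F4 (m2)
bar 6: v0=D4 v1=G4 (P4)
bar 7: v0=E3 v1=D5 (m7)
bar 8: v0=F3 v1=F4 (P8)
  R4 @ bar1.0: G3/C4 P4 untreated
  R4 @ bar2.0: B3/E4 P4 untreated
  R4 @ bar2.2: B3/F4 TT untreated
  R4 @ bar4.0: D4/E4 M2 untreated
  R4 @ bar5.0: E4/F4 m2 untreated
  R4 @ bar6.0: D4/G4 P4 untreated
  R4 @ bar7.0: E3/D5 m7 untreated
  R7 @ bar7.0: D4->E3 leap 10st
  R8 @ bar7.0: penult m7 not 3rd/6th
  R7 @ bar7.2: D5->B3 leap 15st
  R2 @ bar8.0: E3/B3 P5 -> F3/F4 P8 similar
  R7 @ bar8.0: B3->F4 leap 6st

No (12 violations)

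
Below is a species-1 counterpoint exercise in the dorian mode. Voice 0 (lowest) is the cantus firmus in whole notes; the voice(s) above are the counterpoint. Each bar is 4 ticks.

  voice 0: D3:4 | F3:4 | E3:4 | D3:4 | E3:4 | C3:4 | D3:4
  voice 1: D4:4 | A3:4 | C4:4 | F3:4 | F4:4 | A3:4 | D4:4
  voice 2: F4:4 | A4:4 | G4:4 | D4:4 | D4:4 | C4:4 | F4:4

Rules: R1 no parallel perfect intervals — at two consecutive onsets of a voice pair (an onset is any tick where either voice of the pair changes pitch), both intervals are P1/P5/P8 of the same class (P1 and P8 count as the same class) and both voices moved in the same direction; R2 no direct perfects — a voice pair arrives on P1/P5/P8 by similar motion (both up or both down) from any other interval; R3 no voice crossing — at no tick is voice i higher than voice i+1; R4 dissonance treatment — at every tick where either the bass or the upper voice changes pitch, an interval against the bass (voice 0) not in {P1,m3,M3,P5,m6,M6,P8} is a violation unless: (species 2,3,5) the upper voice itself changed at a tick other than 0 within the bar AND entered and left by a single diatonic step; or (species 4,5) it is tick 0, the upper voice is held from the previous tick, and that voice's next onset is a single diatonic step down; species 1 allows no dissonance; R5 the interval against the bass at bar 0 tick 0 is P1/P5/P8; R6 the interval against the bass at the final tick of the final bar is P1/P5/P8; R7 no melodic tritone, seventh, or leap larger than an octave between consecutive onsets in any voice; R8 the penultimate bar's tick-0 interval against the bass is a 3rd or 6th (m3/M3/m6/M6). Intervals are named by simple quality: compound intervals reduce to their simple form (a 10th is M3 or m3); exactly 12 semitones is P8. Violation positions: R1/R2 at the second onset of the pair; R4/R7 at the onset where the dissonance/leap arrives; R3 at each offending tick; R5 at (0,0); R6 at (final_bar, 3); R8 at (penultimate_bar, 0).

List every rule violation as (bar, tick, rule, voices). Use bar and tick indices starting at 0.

bar 0: v0=D3 v1=D4 v2=F4 downbeat m3
bar 1: v0=F3 v1=A3 v2=A4 downbeat M3
bar 2: v0=E3 v1=C4 v2=G4 downbeat m3
bar 3: v0=D3 v1=F3 v2=D4 downbeat P8
bar 4: v0=E3 v1=F4 v2=D4 downbeat m7
bar 5: v0=C3 v1=A3 v2=C4 downbeat P8
bar 6: v0=D3 v1=D4 v2=F4 downbeat m3
  -> R5 @ bar 0 tick 0 v(0, 2): opens on m3
  -> R2 @ bar 3 tick 0 v(0, 2): E3/G4 m3 -> D3/D4 P8 similar
  -> R3 @ bar 4 tick 0 v(1, 2): F4 above D4
  -> R4 @ bar 4 tick 0 v(0, 1): E3/F4 m2 untreated
  -> R4 @ bar 4 tick 0 v(0, 2): E3/D4 m7 untreated
  -> R3 @ bar 4 tick 1 v(1, 2): F4 above D4
  -> R3 @ bar 4 tick 2 v(1, 2): F4 above D4
  -> R3 @ bar 4 tick 3 v(1, 2): F4 above D4
  -> R2 @ bar 5 tick 0 v(0, 2): E3/D4 m7 -> C3/C4 P8 similar
  -> R8 @ bar 5 tick 0 v(0, 2): penult P8 not 3rd/6th
  -> R2 @ bar 6 tick 0 v(0, 1): C3/A3 M6 -> D3/D4 P8 similar
  -> R6 @ bar 6 tick 3 v(0, 2): closes on m3

(0, 0, R5, (0, 2))
(3, 0, R2, (0, 2))
(4, 0, R3, (1, 2))
(4, 0, R4, (0, 1))
(4, 0, R4, (0, 2))
(4, 1, R3, (1, 2))
(4, 2, R3, (1, 2))
(4, 3, R3, (1, 2))
(5, 0, R2, (0, 2))
(5, 0, R8, (0, 2))
(6, 0, R2, (0, 1))
(6, 3, R6, (0, 2))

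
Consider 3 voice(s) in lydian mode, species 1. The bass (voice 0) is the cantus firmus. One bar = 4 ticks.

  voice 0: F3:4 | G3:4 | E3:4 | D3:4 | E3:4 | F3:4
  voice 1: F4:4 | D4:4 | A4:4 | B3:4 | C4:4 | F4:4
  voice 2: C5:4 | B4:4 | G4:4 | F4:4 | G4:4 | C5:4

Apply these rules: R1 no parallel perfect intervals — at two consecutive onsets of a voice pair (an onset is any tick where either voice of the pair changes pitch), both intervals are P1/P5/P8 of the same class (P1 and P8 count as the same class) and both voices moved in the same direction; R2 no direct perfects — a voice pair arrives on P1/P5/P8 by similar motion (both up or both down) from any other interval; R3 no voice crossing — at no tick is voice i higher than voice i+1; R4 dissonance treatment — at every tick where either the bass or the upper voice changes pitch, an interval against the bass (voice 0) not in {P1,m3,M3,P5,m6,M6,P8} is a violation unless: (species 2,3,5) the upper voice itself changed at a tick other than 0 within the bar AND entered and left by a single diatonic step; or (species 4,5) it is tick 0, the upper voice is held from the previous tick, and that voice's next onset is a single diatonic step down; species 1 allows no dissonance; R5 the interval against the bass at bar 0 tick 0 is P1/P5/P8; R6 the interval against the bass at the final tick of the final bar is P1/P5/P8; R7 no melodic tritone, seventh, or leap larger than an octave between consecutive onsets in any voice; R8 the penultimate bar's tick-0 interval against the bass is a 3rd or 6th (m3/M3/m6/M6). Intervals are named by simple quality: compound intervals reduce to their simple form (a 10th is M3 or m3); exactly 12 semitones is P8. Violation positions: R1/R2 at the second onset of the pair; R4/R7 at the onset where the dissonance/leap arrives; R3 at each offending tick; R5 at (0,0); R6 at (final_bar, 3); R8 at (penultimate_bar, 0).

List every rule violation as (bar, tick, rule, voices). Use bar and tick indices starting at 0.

bar 0: v0=F3 v1=F4 v2=C5 downbeat P5
bar 1: v0=G3 v1=D4 v2=B4 downbeat M3
bar 2: v0=E3 v1=A4 v2=G4 downbeat m3
bar 3: v0=D3 v1=B3 v2=F4 downbeat m3
bar 4: v0=E3 v1=C4 v2=G4 downbeat m3
bar 5: v0=F3 v1=F4 v2=C5 downbeat P5
  -> R3 @ bar 2 tick 0 v(1, 2): A4 above G4
  -> R4 @ bar 2 tick 0 v(0, 1): E3/A4 P4 untreated
  -> R3 @ bar 2 tick 1 v(1, 2): A4 above G4
  -> R3 @ bar 2 tick 2 v(1, 2): A4 above G4
  -> R3 @ bar 2 tick 3 v(1, 2): A4 above G4
  -> R7 @ bar 3 tick 0 v(1,): A4->B3 leap 10st
  -> R2 @ bar 4 tick 0 v(1, 2): B3/F4 TT -> C4/G4 P5 similar
  -> R1 @ bar 5 tick 0 v(1, 2): C4/G4 P5 -> F4/C5 P5 similar
  -> R2 @ bar 5 tick 0 v(0, 1): E3/C4 m6 -> F3/F4 P8 similar
  -> R2 @ bar 5 tick 0 v(0, 2): E3/G4 m3 -> F3/C5 P5 similar

(2, 0, R3, (1, 2))
(2, 0, R4, (0, 1))
(2, 1, R3, (1, 2))
(2, 2, R3, (1, 2))
(2, 3, R3, (1, 2))
(3, 0, R7, (1,))
(4, 0, R2, (1, 2))
(5, 0, R1, (1, 2))
(5, 0, R2, (0, 1))
(5, 0, R2, (0, 2))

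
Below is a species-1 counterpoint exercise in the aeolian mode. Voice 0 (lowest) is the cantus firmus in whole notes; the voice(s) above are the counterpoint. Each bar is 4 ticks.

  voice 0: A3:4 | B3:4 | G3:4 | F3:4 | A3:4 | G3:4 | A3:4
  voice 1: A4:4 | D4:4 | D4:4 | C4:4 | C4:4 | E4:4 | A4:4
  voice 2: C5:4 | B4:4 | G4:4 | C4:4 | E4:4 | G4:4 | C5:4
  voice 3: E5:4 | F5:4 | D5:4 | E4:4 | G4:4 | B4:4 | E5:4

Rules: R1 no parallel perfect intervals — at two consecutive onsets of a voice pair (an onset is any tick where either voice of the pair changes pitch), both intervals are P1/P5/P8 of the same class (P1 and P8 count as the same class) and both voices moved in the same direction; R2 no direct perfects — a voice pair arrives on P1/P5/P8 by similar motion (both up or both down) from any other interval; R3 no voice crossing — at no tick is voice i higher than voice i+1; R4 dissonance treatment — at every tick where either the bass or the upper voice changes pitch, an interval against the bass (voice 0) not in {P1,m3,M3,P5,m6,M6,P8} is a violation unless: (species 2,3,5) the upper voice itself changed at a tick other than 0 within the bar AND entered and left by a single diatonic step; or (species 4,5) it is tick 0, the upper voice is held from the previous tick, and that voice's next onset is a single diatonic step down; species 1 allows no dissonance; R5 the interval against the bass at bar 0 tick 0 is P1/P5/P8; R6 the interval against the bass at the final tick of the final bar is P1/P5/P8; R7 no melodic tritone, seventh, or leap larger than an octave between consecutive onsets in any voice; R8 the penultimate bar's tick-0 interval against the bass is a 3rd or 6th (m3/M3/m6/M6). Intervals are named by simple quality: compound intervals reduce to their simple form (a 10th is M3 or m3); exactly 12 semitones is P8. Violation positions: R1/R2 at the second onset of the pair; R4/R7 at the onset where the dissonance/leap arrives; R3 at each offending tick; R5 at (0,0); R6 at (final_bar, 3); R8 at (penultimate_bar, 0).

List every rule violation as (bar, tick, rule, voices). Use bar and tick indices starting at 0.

(0, 0, R5, (0, 2))
(1, 0, R4, (0, 3))
(2, 0, R1, (0, 2))
(2, 0, R2, (0, 3))
(2, 0, R2, (2, 3))
(3, 0, R1, (0, 1))
(3, 0, R2, (0, 2))
(3, 0, R2, (1, 2))
(3, 0, R4, (0, 3))
(3, 0, R7, (3,))
(4, 0, R1, (0, 2))
(4, 0, R4, (0, 3))
(5, 0, R1, (1, 3))
(5, 0, R8, (0, 2))
(6, 0, R1, (1, 3))
(6, 0, R2, (0, 1))
(6, 0, R2, (0, 3))
(6, 3, R6, (0, 2))

bar 0: v0=A3 v1=A4 v2=C5 v3=E5 downbeat P5
bar 1: v0=B3 v1=D4 v2=B4 v3=F5 downbeat TT
bar 2: v0=G3 v1=D4 v2=G4 v3=D5 downbeat P5
bar 3: v0=F3 v1=C4 v2=C4 v3=E4 downbeat M7
bar 4: v0=A3 v1=C4 v2=E4 v3=G4 downbeat m7
bar 5: v0=G3 v1=E4 v2=G4 v3=B4 downbeat M3
bar 6: v0=A3 v1=A4 v2=C5 v3=E5 downbeat P5
  -> R5 @ bar 0 tick 0 v(0, 2): opens on m3
  -> R4 @ bar 1 tick 0 v(0, 3): B3/F5 TT untreated
  -> R1 @ bar 2 tick 0 v(0, 2): B3/B4 P8 -> G3/G4 P8 similar
  -> R2 @ bar 2 tick 0 v(0, 3): B3/F5 TT -> G3/D5 P5 similar
  -> R2 @ bar 2 tick 0 v(2, 3): B4/F5 TT -> G4/D5 P5 similar
  -> R1 @ bar 3 tick 0 v(0, 1): G3/D4 P5 -> F3/C4 P5 similar
  -> R2 @ bar 3 tick 0 v(0, 2): G3/G4 P8 -> F3/C4 P5 similar
  -> R2 @ bar 3 tick 0 v(1, 2): D4/G4 P4 -> C4/C4 P1 similar
  -> R4 @ bar 3 tick 0 v(0, 3): F3/E4 M7 untreated
  -> R7 @ bar 3 tick 0 v(3,): D5->E4 leap 10st
  -> R1 @ bar 4 tick 0 v(0, 2): F3/C4 P5 -> A3/E4 P5 similar
  -> R4 @ bar 4 tick 0 v(0, 3): A3/G4 m7 untreated
  -> R1 @ bar 5 tick 0 v(1, 3): C4/G4 P5 -> E4/B4 P5 similar
  -> R8 @ bar 5 tick 0 v(0, 2): penult P8 not 3rd/6th
  -> R1 @ bar 6 tick 0 v(1, 3): E4/B4 P5 -> A4/E5 P5 similar
  -> R2 @ bar 6 tick 0 v(0, 1): G3/E4 M6 -> A3/A4 P8 similar
  -> R2 @ bar 6 tick 0 v(0, 3): G3/B4 M3 -> A3/E5 P5 similar
  -> R6 @ bar 6 tick 3 v(0, 2): closes on m3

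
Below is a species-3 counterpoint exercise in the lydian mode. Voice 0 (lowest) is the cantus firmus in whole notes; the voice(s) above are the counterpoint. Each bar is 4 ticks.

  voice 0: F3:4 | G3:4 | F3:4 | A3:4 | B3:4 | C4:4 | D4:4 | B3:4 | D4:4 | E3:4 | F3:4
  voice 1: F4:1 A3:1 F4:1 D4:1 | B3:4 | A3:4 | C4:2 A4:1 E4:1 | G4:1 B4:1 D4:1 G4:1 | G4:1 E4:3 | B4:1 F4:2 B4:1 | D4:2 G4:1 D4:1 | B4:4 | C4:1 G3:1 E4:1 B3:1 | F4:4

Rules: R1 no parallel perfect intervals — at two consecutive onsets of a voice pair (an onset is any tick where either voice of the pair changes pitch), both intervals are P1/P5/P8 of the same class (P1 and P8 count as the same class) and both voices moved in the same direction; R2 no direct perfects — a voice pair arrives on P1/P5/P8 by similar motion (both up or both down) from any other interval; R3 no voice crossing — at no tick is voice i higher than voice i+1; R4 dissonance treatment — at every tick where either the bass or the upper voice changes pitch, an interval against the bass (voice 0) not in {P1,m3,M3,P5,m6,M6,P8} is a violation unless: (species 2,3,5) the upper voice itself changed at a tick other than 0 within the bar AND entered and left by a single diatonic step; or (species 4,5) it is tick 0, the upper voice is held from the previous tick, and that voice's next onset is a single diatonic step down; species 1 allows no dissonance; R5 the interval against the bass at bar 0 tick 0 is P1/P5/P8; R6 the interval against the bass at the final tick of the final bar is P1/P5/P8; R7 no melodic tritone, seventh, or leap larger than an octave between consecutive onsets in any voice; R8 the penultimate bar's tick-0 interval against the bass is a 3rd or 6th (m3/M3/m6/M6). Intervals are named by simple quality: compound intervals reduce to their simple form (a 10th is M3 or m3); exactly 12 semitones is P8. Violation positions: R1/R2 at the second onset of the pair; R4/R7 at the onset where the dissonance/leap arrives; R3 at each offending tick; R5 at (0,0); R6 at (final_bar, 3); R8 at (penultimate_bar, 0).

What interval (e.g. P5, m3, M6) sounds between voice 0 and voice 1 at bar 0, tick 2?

P8

voice 0=F3 voice 1=F4 -> P8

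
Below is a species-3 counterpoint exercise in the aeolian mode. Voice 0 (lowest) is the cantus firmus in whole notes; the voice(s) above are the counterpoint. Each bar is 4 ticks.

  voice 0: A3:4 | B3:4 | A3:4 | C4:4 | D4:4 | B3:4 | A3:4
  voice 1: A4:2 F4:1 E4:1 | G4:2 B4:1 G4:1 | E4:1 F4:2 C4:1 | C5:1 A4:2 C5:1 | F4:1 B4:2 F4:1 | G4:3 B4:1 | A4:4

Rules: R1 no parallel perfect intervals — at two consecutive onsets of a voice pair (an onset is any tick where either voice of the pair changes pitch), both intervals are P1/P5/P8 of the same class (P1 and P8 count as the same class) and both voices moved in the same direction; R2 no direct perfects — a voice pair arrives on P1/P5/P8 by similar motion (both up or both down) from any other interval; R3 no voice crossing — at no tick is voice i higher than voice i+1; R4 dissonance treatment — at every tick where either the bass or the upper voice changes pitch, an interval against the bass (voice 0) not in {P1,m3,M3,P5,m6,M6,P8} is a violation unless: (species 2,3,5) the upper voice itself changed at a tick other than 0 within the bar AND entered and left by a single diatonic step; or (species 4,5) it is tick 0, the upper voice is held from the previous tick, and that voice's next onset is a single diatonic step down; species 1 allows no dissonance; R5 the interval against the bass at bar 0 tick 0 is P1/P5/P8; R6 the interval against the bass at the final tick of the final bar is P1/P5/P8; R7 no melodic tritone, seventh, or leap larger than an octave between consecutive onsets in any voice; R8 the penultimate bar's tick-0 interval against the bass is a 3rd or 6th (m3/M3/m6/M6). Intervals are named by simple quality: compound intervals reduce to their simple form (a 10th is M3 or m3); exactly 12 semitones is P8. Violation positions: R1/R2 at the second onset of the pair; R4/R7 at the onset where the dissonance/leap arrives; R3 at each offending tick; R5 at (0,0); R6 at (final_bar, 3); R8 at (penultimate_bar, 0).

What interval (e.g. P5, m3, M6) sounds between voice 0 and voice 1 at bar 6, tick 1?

P8

voice 0=A3 voice 1=A4 -> P8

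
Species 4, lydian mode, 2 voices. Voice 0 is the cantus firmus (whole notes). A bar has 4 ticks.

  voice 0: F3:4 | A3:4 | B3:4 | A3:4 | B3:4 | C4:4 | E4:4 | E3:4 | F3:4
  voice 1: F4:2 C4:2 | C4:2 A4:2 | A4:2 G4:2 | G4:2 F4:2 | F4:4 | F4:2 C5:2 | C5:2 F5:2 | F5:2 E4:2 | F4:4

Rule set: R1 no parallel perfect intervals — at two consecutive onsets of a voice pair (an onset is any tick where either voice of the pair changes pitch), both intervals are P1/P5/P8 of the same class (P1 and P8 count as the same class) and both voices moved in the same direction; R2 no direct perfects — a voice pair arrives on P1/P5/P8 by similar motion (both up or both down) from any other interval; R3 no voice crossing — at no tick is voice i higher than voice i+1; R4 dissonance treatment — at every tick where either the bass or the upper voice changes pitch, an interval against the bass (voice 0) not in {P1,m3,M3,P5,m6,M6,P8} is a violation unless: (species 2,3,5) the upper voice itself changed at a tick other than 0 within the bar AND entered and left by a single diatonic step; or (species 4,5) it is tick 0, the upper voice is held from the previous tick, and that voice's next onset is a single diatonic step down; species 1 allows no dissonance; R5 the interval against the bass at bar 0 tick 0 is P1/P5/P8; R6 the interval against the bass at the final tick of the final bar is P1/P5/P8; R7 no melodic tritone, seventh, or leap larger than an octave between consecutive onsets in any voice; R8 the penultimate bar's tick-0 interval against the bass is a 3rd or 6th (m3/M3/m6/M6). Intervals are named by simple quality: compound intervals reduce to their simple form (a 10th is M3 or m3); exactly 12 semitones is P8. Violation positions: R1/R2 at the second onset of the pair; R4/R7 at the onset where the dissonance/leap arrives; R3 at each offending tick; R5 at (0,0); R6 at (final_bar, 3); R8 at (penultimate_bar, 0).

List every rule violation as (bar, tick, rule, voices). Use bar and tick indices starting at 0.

(4, 0, R4, (0, 1))
(5, 0, R4, (0, 1))
(6, 2, R4, (0, 1))
(7, 0, R4, (0, 1))
(7, 0, R8, (0, 1))
(7, 2, R7, (1,))
(8, 0, R1, (0, 1))

bar 0: v0=F3 v1=F4 downbeat P8
bar 1: v0=A3 v1=C4 downbeat m3
bar 2: v0=B3 v1=A4 downbeat m7
bar 3: v0=A3 v1=G4 downbeat m7
bar 4: v0=B3 v1=F4 downbeat TT
bar 5: v0=C4 v1=F4 downbeat P4
bar 6: v0=E4 v1=C5 downbeat m6
bar 7: v0=E3 v1=F5 downbeat m2
bar 8: v0=F3 v1=F4 downbeat P8
  -> R4 @ bar 4 tick 0 v(0, 1): B3/F4 TT untreated
  -> R4 @ bar 5 tick 0 v(0, 1): C4/F4 P4 untreated
  -> R4 @ bar 6 tick 2 v(0, 1): E4/F5 m2 untreated
  -> R4 @ bar 7 tick 0 v(0, 1): E3/F5 m2 untreated
  -> R8 @ bar 7 tick 0 v(0, 1): penult m2 not 3rd/6th
  -> R7 @ bar 7 tick 2 v(1,): F5->E4 leap 13st
  -> R1 @ bar 8 tick 0 v(0, 1): E3/E4 P8 -> F3/F4 P8 similar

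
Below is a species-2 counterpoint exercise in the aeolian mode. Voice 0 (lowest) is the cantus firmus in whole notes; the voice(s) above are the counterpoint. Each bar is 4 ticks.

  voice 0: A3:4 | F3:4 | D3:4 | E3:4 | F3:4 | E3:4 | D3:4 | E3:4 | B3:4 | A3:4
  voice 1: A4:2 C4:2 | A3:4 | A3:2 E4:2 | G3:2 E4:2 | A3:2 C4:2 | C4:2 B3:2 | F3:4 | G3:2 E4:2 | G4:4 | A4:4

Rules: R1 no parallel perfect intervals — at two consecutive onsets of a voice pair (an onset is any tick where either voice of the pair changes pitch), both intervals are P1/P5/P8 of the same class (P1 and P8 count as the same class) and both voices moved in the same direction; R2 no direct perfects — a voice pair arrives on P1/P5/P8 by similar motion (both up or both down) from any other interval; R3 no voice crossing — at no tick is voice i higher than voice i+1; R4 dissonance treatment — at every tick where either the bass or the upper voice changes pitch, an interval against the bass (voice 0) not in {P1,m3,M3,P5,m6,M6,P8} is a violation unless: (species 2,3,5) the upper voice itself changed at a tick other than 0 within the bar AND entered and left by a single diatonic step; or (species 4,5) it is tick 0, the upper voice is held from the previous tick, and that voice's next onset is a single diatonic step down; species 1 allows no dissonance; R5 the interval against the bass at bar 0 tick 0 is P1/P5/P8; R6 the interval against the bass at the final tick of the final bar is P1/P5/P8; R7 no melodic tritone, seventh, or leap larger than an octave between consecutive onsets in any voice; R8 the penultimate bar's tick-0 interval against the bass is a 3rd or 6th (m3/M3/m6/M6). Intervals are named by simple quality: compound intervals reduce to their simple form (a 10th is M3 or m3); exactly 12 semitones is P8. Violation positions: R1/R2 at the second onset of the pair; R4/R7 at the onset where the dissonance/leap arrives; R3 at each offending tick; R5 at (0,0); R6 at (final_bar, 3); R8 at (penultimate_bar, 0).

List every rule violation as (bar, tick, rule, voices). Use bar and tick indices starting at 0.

(2, 2, R4, (0, 1))
(6, 0, R7, (1,))

bar 0: v0=A3 v1=A4 downbeat P8
bar 1: v0=F3 v1=A3 downbeat M3
bar 2: v0=D3 v1=A3 downbeat P5
bar 3: v0=E3 v1=G3 downbeat m3
bar 4: v0=F3 v1=A3 downbeat M3
bar 5: v0=E3 v1=C4 downbeat m6
bar 6: v0=D3 v1=F3 downbeat m3
bar 7: v0=E3 v1=G3 downbeat m3
bar 8: v0=B3 v1=G4 downbeat m6
bar 9: v0=A3 v1=A4 downbeat P8
  -> R4 @ bar 2 tick 2 v(0, 1): D3/E4 M2 untreated
  -> R7 @ bar 6 tick 0 v(1,): B3->F3 leap 6st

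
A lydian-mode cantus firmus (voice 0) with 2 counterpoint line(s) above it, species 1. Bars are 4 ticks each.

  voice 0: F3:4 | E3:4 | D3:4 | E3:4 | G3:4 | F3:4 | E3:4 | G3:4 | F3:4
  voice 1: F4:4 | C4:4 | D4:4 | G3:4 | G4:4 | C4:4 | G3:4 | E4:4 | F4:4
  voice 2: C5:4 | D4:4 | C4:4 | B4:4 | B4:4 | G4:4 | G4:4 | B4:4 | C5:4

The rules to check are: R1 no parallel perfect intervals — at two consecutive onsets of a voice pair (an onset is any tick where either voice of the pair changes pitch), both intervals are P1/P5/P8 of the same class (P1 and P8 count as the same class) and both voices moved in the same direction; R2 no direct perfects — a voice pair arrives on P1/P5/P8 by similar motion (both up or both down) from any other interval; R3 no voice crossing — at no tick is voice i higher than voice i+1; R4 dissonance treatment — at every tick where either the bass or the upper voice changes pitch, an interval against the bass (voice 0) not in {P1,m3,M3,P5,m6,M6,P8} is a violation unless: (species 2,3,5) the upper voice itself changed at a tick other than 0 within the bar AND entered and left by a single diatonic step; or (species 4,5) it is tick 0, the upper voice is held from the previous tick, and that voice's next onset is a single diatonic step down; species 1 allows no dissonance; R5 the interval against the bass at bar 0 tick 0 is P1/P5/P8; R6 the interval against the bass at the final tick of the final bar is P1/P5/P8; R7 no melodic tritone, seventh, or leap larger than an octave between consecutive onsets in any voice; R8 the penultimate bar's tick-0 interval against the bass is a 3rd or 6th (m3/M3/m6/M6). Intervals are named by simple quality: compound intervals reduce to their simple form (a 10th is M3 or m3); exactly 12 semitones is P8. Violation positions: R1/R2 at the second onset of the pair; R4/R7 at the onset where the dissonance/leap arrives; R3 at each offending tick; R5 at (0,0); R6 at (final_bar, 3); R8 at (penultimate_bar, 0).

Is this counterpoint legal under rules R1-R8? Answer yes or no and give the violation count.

bar 0: v0=F3 v1=F4 v2=C5 (P5)
bar 1: v0=E3 v1=C4 v2=D4 (m7)
bar 2: v0=D3 v1=D4 v2=C4 (m7)
bar 3: v0=E3 v1=G3 v2=B4 (P5)
bar 4: v0=G3 v1=G4 v2=B4 (M3)
bar 5: v0=F3 v1=C4 v2=G4 (M2)
bar 6: v0=E3 v1=G3 v2=G4 (m3)
bar 7: v0=G3 v1=E4 v2=B4 (M3)
bar 8: v0=F3 v1=F4 v2=C5 (P5)
  R4 @ bar1.0: E3/D4 m7 untreated
  R7 @ bar1.0: C5->D4 leap 10st
  R3 @ bar2.0: D4 above C4
  R4 @ bar2.0: D3/C4 m7 untreated
  R3 @ bar2.1: D4 above C4
  R3 @ bar2.2: D4 above C4
  R3 @ bar2.3: D4 above C4
  R2 @ bar3.0: D3/C4 m7 -> E3/B4 P5 similar
  R7 @ bar3.0: C4->B4 leap 11st
  R2 @ bar4.0: E3/G3 m3 -> G3/G4 P8 similar
  R2 @ bar5.0: G3/G4 P8 -> F3/C4 P5 similar
  R2 @ bar5.0: G4/B4 M3 -> C4/G4 P5 similar
  R4 @ bar5.0: F3/G4 M2 untreated
  R2 @ bar7.0: G3/G4 P8 -> E4/B4 P5 similar
  R1 @ bar8.0: E4/B4 P5 -> F4/C5 P5 similar

No (15 violations)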